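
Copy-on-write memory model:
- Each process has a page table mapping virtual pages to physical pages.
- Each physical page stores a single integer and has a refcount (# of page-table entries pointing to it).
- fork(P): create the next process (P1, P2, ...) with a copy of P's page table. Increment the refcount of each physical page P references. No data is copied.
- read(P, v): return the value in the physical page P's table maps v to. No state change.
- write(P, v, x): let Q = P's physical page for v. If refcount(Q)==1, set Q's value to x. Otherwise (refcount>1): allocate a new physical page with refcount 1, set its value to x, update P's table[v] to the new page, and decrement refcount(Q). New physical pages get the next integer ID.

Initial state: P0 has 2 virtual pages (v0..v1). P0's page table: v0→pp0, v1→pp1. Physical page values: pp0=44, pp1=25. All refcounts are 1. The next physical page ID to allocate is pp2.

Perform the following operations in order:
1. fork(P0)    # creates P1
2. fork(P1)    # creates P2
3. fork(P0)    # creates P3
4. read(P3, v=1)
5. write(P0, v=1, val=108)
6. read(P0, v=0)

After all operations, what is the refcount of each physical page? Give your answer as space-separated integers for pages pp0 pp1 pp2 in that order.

Answer: 4 3 1

Derivation:
Op 1: fork(P0) -> P1. 2 ppages; refcounts: pp0:2 pp1:2
Op 2: fork(P1) -> P2. 2 ppages; refcounts: pp0:3 pp1:3
Op 3: fork(P0) -> P3. 2 ppages; refcounts: pp0:4 pp1:4
Op 4: read(P3, v1) -> 25. No state change.
Op 5: write(P0, v1, 108). refcount(pp1)=4>1 -> COPY to pp2. 3 ppages; refcounts: pp0:4 pp1:3 pp2:1
Op 6: read(P0, v0) -> 44. No state change.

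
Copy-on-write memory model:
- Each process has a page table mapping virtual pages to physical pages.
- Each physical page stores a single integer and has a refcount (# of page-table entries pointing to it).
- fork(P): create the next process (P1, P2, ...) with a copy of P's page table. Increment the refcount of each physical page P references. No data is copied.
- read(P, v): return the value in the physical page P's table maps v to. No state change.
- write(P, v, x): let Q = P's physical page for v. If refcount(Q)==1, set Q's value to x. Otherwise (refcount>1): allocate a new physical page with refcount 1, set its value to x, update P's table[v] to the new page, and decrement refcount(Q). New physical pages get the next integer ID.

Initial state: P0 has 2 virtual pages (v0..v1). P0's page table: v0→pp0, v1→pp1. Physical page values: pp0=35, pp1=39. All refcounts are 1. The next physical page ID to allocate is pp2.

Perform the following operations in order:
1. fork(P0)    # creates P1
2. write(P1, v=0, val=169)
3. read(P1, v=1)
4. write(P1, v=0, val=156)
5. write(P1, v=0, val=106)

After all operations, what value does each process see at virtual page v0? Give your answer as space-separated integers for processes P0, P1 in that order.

Answer: 35 106

Derivation:
Op 1: fork(P0) -> P1. 2 ppages; refcounts: pp0:2 pp1:2
Op 2: write(P1, v0, 169). refcount(pp0)=2>1 -> COPY to pp2. 3 ppages; refcounts: pp0:1 pp1:2 pp2:1
Op 3: read(P1, v1) -> 39. No state change.
Op 4: write(P1, v0, 156). refcount(pp2)=1 -> write in place. 3 ppages; refcounts: pp0:1 pp1:2 pp2:1
Op 5: write(P1, v0, 106). refcount(pp2)=1 -> write in place. 3 ppages; refcounts: pp0:1 pp1:2 pp2:1
P0: v0 -> pp0 = 35
P1: v0 -> pp2 = 106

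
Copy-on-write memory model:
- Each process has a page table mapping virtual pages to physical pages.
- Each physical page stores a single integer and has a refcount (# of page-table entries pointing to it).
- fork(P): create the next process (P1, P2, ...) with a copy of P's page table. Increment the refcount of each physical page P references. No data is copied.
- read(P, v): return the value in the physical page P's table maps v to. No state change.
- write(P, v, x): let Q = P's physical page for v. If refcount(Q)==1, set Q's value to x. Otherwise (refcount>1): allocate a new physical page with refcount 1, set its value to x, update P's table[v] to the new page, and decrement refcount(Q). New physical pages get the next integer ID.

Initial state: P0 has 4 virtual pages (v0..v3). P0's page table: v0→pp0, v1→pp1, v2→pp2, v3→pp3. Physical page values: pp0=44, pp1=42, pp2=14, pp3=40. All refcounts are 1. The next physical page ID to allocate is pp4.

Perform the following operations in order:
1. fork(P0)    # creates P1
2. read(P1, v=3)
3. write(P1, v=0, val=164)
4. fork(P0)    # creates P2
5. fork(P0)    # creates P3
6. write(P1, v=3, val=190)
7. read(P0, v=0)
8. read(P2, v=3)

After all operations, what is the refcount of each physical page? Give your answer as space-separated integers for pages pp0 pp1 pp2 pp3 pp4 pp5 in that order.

Answer: 3 4 4 3 1 1

Derivation:
Op 1: fork(P0) -> P1. 4 ppages; refcounts: pp0:2 pp1:2 pp2:2 pp3:2
Op 2: read(P1, v3) -> 40. No state change.
Op 3: write(P1, v0, 164). refcount(pp0)=2>1 -> COPY to pp4. 5 ppages; refcounts: pp0:1 pp1:2 pp2:2 pp3:2 pp4:1
Op 4: fork(P0) -> P2. 5 ppages; refcounts: pp0:2 pp1:3 pp2:3 pp3:3 pp4:1
Op 5: fork(P0) -> P3. 5 ppages; refcounts: pp0:3 pp1:4 pp2:4 pp3:4 pp4:1
Op 6: write(P1, v3, 190). refcount(pp3)=4>1 -> COPY to pp5. 6 ppages; refcounts: pp0:3 pp1:4 pp2:4 pp3:3 pp4:1 pp5:1
Op 7: read(P0, v0) -> 44. No state change.
Op 8: read(P2, v3) -> 40. No state change.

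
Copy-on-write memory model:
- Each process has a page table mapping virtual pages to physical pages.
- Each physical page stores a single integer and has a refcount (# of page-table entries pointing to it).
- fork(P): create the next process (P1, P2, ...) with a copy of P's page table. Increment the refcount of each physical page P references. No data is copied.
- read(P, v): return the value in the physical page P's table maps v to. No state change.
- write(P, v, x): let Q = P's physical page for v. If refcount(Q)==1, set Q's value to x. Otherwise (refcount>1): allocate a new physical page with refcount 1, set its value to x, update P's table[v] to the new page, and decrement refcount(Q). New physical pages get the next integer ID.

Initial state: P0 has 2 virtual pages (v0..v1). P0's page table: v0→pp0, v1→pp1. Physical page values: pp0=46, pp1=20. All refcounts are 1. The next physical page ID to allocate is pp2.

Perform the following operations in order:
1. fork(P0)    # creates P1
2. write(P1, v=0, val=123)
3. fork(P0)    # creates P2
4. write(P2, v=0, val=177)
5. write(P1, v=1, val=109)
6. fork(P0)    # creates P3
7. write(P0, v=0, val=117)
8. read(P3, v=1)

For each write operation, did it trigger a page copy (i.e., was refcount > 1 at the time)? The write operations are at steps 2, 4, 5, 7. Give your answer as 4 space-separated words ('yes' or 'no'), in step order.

Op 1: fork(P0) -> P1. 2 ppages; refcounts: pp0:2 pp1:2
Op 2: write(P1, v0, 123). refcount(pp0)=2>1 -> COPY to pp2. 3 ppages; refcounts: pp0:1 pp1:2 pp2:1
Op 3: fork(P0) -> P2. 3 ppages; refcounts: pp0:2 pp1:3 pp2:1
Op 4: write(P2, v0, 177). refcount(pp0)=2>1 -> COPY to pp3. 4 ppages; refcounts: pp0:1 pp1:3 pp2:1 pp3:1
Op 5: write(P1, v1, 109). refcount(pp1)=3>1 -> COPY to pp4. 5 ppages; refcounts: pp0:1 pp1:2 pp2:1 pp3:1 pp4:1
Op 6: fork(P0) -> P3. 5 ppages; refcounts: pp0:2 pp1:3 pp2:1 pp3:1 pp4:1
Op 7: write(P0, v0, 117). refcount(pp0)=2>1 -> COPY to pp5. 6 ppages; refcounts: pp0:1 pp1:3 pp2:1 pp3:1 pp4:1 pp5:1
Op 8: read(P3, v1) -> 20. No state change.

yes yes yes yes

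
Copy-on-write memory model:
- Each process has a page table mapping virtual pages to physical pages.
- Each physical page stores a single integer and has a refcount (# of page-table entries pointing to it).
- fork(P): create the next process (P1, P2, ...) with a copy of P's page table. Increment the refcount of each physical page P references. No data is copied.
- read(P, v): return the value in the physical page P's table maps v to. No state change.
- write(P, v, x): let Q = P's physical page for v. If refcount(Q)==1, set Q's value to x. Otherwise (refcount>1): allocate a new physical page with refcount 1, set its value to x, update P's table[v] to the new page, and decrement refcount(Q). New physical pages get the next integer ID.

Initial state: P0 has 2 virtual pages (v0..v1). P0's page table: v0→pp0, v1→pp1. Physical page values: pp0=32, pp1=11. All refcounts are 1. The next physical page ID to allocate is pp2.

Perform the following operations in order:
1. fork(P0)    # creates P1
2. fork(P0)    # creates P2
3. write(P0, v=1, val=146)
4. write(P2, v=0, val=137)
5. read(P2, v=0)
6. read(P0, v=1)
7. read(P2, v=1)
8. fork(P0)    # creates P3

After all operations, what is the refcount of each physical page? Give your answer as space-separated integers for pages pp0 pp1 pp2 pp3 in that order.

Op 1: fork(P0) -> P1. 2 ppages; refcounts: pp0:2 pp1:2
Op 2: fork(P0) -> P2. 2 ppages; refcounts: pp0:3 pp1:3
Op 3: write(P0, v1, 146). refcount(pp1)=3>1 -> COPY to pp2. 3 ppages; refcounts: pp0:3 pp1:2 pp2:1
Op 4: write(P2, v0, 137). refcount(pp0)=3>1 -> COPY to pp3. 4 ppages; refcounts: pp0:2 pp1:2 pp2:1 pp3:1
Op 5: read(P2, v0) -> 137. No state change.
Op 6: read(P0, v1) -> 146. No state change.
Op 7: read(P2, v1) -> 11. No state change.
Op 8: fork(P0) -> P3. 4 ppages; refcounts: pp0:3 pp1:2 pp2:2 pp3:1

Answer: 3 2 2 1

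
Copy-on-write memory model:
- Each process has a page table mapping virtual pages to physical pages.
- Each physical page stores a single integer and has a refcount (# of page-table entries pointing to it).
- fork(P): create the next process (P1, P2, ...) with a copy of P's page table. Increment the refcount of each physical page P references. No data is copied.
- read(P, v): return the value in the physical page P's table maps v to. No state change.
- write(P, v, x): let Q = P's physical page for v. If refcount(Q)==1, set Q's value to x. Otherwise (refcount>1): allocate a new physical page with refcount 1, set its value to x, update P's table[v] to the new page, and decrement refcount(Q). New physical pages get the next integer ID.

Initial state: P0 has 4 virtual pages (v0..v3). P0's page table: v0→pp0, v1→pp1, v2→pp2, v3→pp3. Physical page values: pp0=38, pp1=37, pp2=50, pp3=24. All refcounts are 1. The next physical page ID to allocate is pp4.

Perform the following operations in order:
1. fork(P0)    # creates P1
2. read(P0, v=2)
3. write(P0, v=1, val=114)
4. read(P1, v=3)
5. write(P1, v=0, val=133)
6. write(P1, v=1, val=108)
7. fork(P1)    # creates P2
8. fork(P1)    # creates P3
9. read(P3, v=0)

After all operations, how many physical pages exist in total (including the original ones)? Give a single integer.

Op 1: fork(P0) -> P1. 4 ppages; refcounts: pp0:2 pp1:2 pp2:2 pp3:2
Op 2: read(P0, v2) -> 50. No state change.
Op 3: write(P0, v1, 114). refcount(pp1)=2>1 -> COPY to pp4. 5 ppages; refcounts: pp0:2 pp1:1 pp2:2 pp3:2 pp4:1
Op 4: read(P1, v3) -> 24. No state change.
Op 5: write(P1, v0, 133). refcount(pp0)=2>1 -> COPY to pp5. 6 ppages; refcounts: pp0:1 pp1:1 pp2:2 pp3:2 pp4:1 pp5:1
Op 6: write(P1, v1, 108). refcount(pp1)=1 -> write in place. 6 ppages; refcounts: pp0:1 pp1:1 pp2:2 pp3:2 pp4:1 pp5:1
Op 7: fork(P1) -> P2. 6 ppages; refcounts: pp0:1 pp1:2 pp2:3 pp3:3 pp4:1 pp5:2
Op 8: fork(P1) -> P3. 6 ppages; refcounts: pp0:1 pp1:3 pp2:4 pp3:4 pp4:1 pp5:3
Op 9: read(P3, v0) -> 133. No state change.

Answer: 6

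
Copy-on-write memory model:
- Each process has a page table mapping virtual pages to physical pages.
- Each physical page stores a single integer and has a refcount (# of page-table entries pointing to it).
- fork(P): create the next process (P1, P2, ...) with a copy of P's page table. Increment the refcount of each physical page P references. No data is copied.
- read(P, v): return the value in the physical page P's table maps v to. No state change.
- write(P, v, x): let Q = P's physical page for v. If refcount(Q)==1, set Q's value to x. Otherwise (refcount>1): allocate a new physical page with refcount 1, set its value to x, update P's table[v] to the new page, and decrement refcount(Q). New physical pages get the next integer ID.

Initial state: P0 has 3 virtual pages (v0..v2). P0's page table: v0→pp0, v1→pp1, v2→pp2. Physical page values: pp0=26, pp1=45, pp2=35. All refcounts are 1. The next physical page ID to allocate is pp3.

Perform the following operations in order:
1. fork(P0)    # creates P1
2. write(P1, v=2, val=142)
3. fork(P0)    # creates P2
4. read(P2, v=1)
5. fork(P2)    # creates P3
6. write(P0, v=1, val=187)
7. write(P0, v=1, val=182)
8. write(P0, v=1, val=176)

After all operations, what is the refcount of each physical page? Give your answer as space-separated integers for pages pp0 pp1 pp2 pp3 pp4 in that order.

Answer: 4 3 3 1 1

Derivation:
Op 1: fork(P0) -> P1. 3 ppages; refcounts: pp0:2 pp1:2 pp2:2
Op 2: write(P1, v2, 142). refcount(pp2)=2>1 -> COPY to pp3. 4 ppages; refcounts: pp0:2 pp1:2 pp2:1 pp3:1
Op 3: fork(P0) -> P2. 4 ppages; refcounts: pp0:3 pp1:3 pp2:2 pp3:1
Op 4: read(P2, v1) -> 45. No state change.
Op 5: fork(P2) -> P3. 4 ppages; refcounts: pp0:4 pp1:4 pp2:3 pp3:1
Op 6: write(P0, v1, 187). refcount(pp1)=4>1 -> COPY to pp4. 5 ppages; refcounts: pp0:4 pp1:3 pp2:3 pp3:1 pp4:1
Op 7: write(P0, v1, 182). refcount(pp4)=1 -> write in place. 5 ppages; refcounts: pp0:4 pp1:3 pp2:3 pp3:1 pp4:1
Op 8: write(P0, v1, 176). refcount(pp4)=1 -> write in place. 5 ppages; refcounts: pp0:4 pp1:3 pp2:3 pp3:1 pp4:1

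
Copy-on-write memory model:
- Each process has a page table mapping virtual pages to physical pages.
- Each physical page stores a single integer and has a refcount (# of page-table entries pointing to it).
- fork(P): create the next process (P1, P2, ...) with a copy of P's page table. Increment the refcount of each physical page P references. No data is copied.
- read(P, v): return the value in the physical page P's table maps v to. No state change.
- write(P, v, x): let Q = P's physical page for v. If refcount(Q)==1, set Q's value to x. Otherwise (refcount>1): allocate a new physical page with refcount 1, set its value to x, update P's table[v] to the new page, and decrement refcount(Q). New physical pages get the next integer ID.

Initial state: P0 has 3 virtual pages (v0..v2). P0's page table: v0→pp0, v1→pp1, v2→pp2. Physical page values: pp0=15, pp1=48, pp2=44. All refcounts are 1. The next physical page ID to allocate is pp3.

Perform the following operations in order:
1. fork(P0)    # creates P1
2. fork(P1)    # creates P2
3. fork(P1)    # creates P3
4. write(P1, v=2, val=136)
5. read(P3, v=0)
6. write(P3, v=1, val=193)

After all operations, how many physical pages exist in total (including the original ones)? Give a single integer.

Op 1: fork(P0) -> P1. 3 ppages; refcounts: pp0:2 pp1:2 pp2:2
Op 2: fork(P1) -> P2. 3 ppages; refcounts: pp0:3 pp1:3 pp2:3
Op 3: fork(P1) -> P3. 3 ppages; refcounts: pp0:4 pp1:4 pp2:4
Op 4: write(P1, v2, 136). refcount(pp2)=4>1 -> COPY to pp3. 4 ppages; refcounts: pp0:4 pp1:4 pp2:3 pp3:1
Op 5: read(P3, v0) -> 15. No state change.
Op 6: write(P3, v1, 193). refcount(pp1)=4>1 -> COPY to pp4. 5 ppages; refcounts: pp0:4 pp1:3 pp2:3 pp3:1 pp4:1

Answer: 5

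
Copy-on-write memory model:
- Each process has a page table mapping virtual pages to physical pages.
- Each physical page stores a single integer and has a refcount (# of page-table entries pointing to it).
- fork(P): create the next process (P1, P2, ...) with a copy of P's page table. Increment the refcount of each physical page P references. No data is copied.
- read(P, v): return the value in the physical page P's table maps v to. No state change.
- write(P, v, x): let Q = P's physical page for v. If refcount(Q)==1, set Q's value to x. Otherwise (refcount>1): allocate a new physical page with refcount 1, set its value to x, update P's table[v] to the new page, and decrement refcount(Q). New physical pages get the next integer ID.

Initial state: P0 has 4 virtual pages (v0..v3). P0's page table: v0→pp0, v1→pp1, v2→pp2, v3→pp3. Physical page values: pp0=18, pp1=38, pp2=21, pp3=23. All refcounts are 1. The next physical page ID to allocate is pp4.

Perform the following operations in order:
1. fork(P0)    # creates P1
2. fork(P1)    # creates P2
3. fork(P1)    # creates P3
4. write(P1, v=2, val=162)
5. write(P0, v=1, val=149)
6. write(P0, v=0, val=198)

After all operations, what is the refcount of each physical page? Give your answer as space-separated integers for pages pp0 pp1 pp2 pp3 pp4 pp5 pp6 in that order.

Answer: 3 3 3 4 1 1 1

Derivation:
Op 1: fork(P0) -> P1. 4 ppages; refcounts: pp0:2 pp1:2 pp2:2 pp3:2
Op 2: fork(P1) -> P2. 4 ppages; refcounts: pp0:3 pp1:3 pp2:3 pp3:3
Op 3: fork(P1) -> P3. 4 ppages; refcounts: pp0:4 pp1:4 pp2:4 pp3:4
Op 4: write(P1, v2, 162). refcount(pp2)=4>1 -> COPY to pp4. 5 ppages; refcounts: pp0:4 pp1:4 pp2:3 pp3:4 pp4:1
Op 5: write(P0, v1, 149). refcount(pp1)=4>1 -> COPY to pp5. 6 ppages; refcounts: pp0:4 pp1:3 pp2:3 pp3:4 pp4:1 pp5:1
Op 6: write(P0, v0, 198). refcount(pp0)=4>1 -> COPY to pp6. 7 ppages; refcounts: pp0:3 pp1:3 pp2:3 pp3:4 pp4:1 pp5:1 pp6:1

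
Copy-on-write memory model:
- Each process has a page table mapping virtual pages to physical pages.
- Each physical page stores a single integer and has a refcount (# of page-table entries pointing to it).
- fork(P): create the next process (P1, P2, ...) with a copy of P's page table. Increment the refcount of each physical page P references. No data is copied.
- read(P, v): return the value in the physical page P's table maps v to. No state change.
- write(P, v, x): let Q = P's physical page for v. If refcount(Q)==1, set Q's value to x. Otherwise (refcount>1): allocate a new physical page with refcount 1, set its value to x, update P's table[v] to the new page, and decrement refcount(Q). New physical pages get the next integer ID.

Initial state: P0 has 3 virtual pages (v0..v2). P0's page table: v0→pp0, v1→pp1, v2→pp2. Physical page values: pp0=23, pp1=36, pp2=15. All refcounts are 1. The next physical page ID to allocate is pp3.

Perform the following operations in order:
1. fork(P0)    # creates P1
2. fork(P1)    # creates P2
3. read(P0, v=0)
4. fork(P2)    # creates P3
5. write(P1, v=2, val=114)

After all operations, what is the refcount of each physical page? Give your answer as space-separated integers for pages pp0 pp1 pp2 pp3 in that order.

Answer: 4 4 3 1

Derivation:
Op 1: fork(P0) -> P1. 3 ppages; refcounts: pp0:2 pp1:2 pp2:2
Op 2: fork(P1) -> P2. 3 ppages; refcounts: pp0:3 pp1:3 pp2:3
Op 3: read(P0, v0) -> 23. No state change.
Op 4: fork(P2) -> P3. 3 ppages; refcounts: pp0:4 pp1:4 pp2:4
Op 5: write(P1, v2, 114). refcount(pp2)=4>1 -> COPY to pp3. 4 ppages; refcounts: pp0:4 pp1:4 pp2:3 pp3:1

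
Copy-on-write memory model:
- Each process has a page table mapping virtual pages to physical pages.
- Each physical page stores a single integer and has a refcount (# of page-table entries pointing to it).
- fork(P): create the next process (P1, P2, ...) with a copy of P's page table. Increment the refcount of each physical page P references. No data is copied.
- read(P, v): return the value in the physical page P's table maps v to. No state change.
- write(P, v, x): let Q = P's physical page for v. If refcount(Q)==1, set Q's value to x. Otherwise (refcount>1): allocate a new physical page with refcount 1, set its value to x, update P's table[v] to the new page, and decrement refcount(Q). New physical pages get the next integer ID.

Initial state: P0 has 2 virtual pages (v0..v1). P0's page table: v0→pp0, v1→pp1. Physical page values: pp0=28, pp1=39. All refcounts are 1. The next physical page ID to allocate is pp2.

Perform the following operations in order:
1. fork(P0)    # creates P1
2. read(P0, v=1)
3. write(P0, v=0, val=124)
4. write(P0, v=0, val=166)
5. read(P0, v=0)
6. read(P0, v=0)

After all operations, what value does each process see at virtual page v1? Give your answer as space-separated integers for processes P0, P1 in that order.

Answer: 39 39

Derivation:
Op 1: fork(P0) -> P1. 2 ppages; refcounts: pp0:2 pp1:2
Op 2: read(P0, v1) -> 39. No state change.
Op 3: write(P0, v0, 124). refcount(pp0)=2>1 -> COPY to pp2. 3 ppages; refcounts: pp0:1 pp1:2 pp2:1
Op 4: write(P0, v0, 166). refcount(pp2)=1 -> write in place. 3 ppages; refcounts: pp0:1 pp1:2 pp2:1
Op 5: read(P0, v0) -> 166. No state change.
Op 6: read(P0, v0) -> 166. No state change.
P0: v1 -> pp1 = 39
P1: v1 -> pp1 = 39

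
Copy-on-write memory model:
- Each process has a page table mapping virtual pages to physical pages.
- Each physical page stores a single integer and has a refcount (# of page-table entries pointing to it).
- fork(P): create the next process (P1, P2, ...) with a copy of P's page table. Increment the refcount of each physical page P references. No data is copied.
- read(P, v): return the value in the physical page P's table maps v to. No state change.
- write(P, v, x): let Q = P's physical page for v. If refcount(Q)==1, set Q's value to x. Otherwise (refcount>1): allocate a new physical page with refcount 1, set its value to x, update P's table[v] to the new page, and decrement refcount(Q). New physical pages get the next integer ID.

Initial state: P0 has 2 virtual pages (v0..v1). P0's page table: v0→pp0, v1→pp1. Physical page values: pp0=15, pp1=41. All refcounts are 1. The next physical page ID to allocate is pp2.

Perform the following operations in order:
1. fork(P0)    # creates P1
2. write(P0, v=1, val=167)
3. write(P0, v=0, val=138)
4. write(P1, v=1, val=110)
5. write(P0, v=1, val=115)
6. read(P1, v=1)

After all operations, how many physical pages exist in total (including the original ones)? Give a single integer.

Op 1: fork(P0) -> P1. 2 ppages; refcounts: pp0:2 pp1:2
Op 2: write(P0, v1, 167). refcount(pp1)=2>1 -> COPY to pp2. 3 ppages; refcounts: pp0:2 pp1:1 pp2:1
Op 3: write(P0, v0, 138). refcount(pp0)=2>1 -> COPY to pp3. 4 ppages; refcounts: pp0:1 pp1:1 pp2:1 pp3:1
Op 4: write(P1, v1, 110). refcount(pp1)=1 -> write in place. 4 ppages; refcounts: pp0:1 pp1:1 pp2:1 pp3:1
Op 5: write(P0, v1, 115). refcount(pp2)=1 -> write in place. 4 ppages; refcounts: pp0:1 pp1:1 pp2:1 pp3:1
Op 6: read(P1, v1) -> 110. No state change.

Answer: 4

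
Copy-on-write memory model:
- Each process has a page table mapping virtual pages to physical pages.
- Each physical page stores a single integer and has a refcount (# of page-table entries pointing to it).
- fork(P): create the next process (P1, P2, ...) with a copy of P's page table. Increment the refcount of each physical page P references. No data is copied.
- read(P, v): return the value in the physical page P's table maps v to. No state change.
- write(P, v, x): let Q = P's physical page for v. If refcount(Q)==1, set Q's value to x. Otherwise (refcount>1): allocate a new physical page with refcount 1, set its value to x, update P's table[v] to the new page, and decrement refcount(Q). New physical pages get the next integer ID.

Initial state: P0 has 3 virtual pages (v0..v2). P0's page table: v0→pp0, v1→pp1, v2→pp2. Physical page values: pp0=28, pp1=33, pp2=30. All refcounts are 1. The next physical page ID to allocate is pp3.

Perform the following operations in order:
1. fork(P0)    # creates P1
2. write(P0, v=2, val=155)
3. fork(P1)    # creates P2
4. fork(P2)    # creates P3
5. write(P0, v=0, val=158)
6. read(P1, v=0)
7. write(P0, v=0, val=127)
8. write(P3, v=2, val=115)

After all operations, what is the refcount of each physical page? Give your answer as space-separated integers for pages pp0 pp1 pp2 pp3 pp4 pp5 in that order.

Op 1: fork(P0) -> P1. 3 ppages; refcounts: pp0:2 pp1:2 pp2:2
Op 2: write(P0, v2, 155). refcount(pp2)=2>1 -> COPY to pp3. 4 ppages; refcounts: pp0:2 pp1:2 pp2:1 pp3:1
Op 3: fork(P1) -> P2. 4 ppages; refcounts: pp0:3 pp1:3 pp2:2 pp3:1
Op 4: fork(P2) -> P3. 4 ppages; refcounts: pp0:4 pp1:4 pp2:3 pp3:1
Op 5: write(P0, v0, 158). refcount(pp0)=4>1 -> COPY to pp4. 5 ppages; refcounts: pp0:3 pp1:4 pp2:3 pp3:1 pp4:1
Op 6: read(P1, v0) -> 28. No state change.
Op 7: write(P0, v0, 127). refcount(pp4)=1 -> write in place. 5 ppages; refcounts: pp0:3 pp1:4 pp2:3 pp3:1 pp4:1
Op 8: write(P3, v2, 115). refcount(pp2)=3>1 -> COPY to pp5. 6 ppages; refcounts: pp0:3 pp1:4 pp2:2 pp3:1 pp4:1 pp5:1

Answer: 3 4 2 1 1 1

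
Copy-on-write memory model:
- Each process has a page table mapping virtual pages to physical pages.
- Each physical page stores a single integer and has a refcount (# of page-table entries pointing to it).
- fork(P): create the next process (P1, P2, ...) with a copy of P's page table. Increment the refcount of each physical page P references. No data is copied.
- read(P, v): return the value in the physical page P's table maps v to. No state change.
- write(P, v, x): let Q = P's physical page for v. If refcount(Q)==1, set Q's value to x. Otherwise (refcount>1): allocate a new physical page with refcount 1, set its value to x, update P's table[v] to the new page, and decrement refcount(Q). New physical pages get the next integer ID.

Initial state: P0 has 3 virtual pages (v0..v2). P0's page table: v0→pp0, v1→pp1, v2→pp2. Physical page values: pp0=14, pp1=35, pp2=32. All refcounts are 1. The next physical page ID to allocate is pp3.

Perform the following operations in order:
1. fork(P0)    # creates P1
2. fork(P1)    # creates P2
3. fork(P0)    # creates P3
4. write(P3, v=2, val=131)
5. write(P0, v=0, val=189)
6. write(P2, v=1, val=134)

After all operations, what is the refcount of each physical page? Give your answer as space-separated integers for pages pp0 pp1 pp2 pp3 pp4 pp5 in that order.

Answer: 3 3 3 1 1 1

Derivation:
Op 1: fork(P0) -> P1. 3 ppages; refcounts: pp0:2 pp1:2 pp2:2
Op 2: fork(P1) -> P2. 3 ppages; refcounts: pp0:3 pp1:3 pp2:3
Op 3: fork(P0) -> P3. 3 ppages; refcounts: pp0:4 pp1:4 pp2:4
Op 4: write(P3, v2, 131). refcount(pp2)=4>1 -> COPY to pp3. 4 ppages; refcounts: pp0:4 pp1:4 pp2:3 pp3:1
Op 5: write(P0, v0, 189). refcount(pp0)=4>1 -> COPY to pp4. 5 ppages; refcounts: pp0:3 pp1:4 pp2:3 pp3:1 pp4:1
Op 6: write(P2, v1, 134). refcount(pp1)=4>1 -> COPY to pp5. 6 ppages; refcounts: pp0:3 pp1:3 pp2:3 pp3:1 pp4:1 pp5:1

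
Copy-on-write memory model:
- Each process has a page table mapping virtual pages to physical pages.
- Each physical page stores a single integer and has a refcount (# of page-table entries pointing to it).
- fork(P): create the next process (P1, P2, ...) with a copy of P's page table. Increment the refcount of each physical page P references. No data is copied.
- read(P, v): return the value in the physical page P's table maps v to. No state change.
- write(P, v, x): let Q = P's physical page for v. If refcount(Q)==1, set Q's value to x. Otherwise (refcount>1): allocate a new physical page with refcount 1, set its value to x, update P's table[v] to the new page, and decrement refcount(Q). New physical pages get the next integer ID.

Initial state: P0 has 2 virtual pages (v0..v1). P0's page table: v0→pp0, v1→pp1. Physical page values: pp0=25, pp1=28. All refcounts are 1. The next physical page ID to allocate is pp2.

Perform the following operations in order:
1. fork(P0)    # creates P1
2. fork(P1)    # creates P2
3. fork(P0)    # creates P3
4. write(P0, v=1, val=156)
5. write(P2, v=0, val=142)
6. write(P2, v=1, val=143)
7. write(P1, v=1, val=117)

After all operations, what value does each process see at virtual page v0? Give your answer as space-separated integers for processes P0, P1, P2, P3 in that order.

Answer: 25 25 142 25

Derivation:
Op 1: fork(P0) -> P1. 2 ppages; refcounts: pp0:2 pp1:2
Op 2: fork(P1) -> P2. 2 ppages; refcounts: pp0:3 pp1:3
Op 3: fork(P0) -> P3. 2 ppages; refcounts: pp0:4 pp1:4
Op 4: write(P0, v1, 156). refcount(pp1)=4>1 -> COPY to pp2. 3 ppages; refcounts: pp0:4 pp1:3 pp2:1
Op 5: write(P2, v0, 142). refcount(pp0)=4>1 -> COPY to pp3. 4 ppages; refcounts: pp0:3 pp1:3 pp2:1 pp3:1
Op 6: write(P2, v1, 143). refcount(pp1)=3>1 -> COPY to pp4. 5 ppages; refcounts: pp0:3 pp1:2 pp2:1 pp3:1 pp4:1
Op 7: write(P1, v1, 117). refcount(pp1)=2>1 -> COPY to pp5. 6 ppages; refcounts: pp0:3 pp1:1 pp2:1 pp3:1 pp4:1 pp5:1
P0: v0 -> pp0 = 25
P1: v0 -> pp0 = 25
P2: v0 -> pp3 = 142
P3: v0 -> pp0 = 25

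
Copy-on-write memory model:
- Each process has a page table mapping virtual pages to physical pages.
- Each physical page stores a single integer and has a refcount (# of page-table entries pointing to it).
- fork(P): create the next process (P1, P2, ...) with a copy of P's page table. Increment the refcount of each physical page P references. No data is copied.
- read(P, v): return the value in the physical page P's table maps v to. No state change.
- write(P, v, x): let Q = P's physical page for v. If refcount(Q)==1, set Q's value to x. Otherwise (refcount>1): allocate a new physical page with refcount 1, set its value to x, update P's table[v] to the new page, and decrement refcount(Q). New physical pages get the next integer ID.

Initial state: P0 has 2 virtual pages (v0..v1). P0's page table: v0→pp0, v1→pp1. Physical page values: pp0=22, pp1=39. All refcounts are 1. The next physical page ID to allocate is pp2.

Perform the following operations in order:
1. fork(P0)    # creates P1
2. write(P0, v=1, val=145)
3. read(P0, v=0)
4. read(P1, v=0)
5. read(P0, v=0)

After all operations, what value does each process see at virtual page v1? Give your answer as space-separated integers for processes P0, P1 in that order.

Op 1: fork(P0) -> P1. 2 ppages; refcounts: pp0:2 pp1:2
Op 2: write(P0, v1, 145). refcount(pp1)=2>1 -> COPY to pp2. 3 ppages; refcounts: pp0:2 pp1:1 pp2:1
Op 3: read(P0, v0) -> 22. No state change.
Op 4: read(P1, v0) -> 22. No state change.
Op 5: read(P0, v0) -> 22. No state change.
P0: v1 -> pp2 = 145
P1: v1 -> pp1 = 39

Answer: 145 39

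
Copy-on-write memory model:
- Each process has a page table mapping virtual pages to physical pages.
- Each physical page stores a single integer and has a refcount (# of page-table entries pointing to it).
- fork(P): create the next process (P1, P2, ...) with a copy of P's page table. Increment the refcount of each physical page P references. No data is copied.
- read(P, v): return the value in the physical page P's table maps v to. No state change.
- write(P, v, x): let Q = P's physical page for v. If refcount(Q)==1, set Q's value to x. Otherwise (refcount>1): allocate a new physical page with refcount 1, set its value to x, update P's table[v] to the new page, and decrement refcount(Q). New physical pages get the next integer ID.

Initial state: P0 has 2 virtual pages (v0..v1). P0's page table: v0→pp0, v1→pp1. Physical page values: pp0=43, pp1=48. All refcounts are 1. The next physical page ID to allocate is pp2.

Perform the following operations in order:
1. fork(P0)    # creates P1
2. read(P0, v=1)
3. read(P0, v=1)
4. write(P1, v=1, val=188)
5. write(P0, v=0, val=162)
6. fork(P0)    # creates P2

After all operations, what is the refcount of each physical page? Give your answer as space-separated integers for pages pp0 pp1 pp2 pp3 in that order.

Answer: 1 2 1 2

Derivation:
Op 1: fork(P0) -> P1. 2 ppages; refcounts: pp0:2 pp1:2
Op 2: read(P0, v1) -> 48. No state change.
Op 3: read(P0, v1) -> 48. No state change.
Op 4: write(P1, v1, 188). refcount(pp1)=2>1 -> COPY to pp2. 3 ppages; refcounts: pp0:2 pp1:1 pp2:1
Op 5: write(P0, v0, 162). refcount(pp0)=2>1 -> COPY to pp3. 4 ppages; refcounts: pp0:1 pp1:1 pp2:1 pp3:1
Op 6: fork(P0) -> P2. 4 ppages; refcounts: pp0:1 pp1:2 pp2:1 pp3:2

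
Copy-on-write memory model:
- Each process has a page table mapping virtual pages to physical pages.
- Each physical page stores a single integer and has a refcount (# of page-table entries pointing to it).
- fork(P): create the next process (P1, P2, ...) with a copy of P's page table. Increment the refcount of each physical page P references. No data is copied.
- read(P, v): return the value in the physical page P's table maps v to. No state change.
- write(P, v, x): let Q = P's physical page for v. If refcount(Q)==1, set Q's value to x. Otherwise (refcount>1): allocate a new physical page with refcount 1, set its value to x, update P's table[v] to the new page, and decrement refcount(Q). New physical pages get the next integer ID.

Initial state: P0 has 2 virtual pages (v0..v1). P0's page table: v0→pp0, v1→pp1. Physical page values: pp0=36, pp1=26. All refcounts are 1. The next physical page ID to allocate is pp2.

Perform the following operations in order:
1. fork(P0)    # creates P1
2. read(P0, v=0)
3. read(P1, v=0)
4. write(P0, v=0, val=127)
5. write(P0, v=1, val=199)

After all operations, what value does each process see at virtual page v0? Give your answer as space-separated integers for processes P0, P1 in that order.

Answer: 127 36

Derivation:
Op 1: fork(P0) -> P1. 2 ppages; refcounts: pp0:2 pp1:2
Op 2: read(P0, v0) -> 36. No state change.
Op 3: read(P1, v0) -> 36. No state change.
Op 4: write(P0, v0, 127). refcount(pp0)=2>1 -> COPY to pp2. 3 ppages; refcounts: pp0:1 pp1:2 pp2:1
Op 5: write(P0, v1, 199). refcount(pp1)=2>1 -> COPY to pp3. 4 ppages; refcounts: pp0:1 pp1:1 pp2:1 pp3:1
P0: v0 -> pp2 = 127
P1: v0 -> pp0 = 36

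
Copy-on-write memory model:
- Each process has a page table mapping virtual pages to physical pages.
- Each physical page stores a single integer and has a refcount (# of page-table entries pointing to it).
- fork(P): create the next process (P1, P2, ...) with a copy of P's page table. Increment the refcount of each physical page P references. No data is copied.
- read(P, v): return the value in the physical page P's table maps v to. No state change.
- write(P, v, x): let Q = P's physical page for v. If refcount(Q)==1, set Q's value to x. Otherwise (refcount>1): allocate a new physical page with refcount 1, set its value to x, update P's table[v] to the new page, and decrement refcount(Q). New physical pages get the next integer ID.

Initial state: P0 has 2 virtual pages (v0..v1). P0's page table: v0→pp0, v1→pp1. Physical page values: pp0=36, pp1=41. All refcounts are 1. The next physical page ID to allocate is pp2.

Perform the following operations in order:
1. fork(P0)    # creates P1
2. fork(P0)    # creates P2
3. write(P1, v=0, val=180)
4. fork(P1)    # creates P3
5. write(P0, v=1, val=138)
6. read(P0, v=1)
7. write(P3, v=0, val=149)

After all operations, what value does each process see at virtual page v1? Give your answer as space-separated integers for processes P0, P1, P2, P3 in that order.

Answer: 138 41 41 41

Derivation:
Op 1: fork(P0) -> P1. 2 ppages; refcounts: pp0:2 pp1:2
Op 2: fork(P0) -> P2. 2 ppages; refcounts: pp0:3 pp1:3
Op 3: write(P1, v0, 180). refcount(pp0)=3>1 -> COPY to pp2. 3 ppages; refcounts: pp0:2 pp1:3 pp2:1
Op 4: fork(P1) -> P3. 3 ppages; refcounts: pp0:2 pp1:4 pp2:2
Op 5: write(P0, v1, 138). refcount(pp1)=4>1 -> COPY to pp3. 4 ppages; refcounts: pp0:2 pp1:3 pp2:2 pp3:1
Op 6: read(P0, v1) -> 138. No state change.
Op 7: write(P3, v0, 149). refcount(pp2)=2>1 -> COPY to pp4. 5 ppages; refcounts: pp0:2 pp1:3 pp2:1 pp3:1 pp4:1
P0: v1 -> pp3 = 138
P1: v1 -> pp1 = 41
P2: v1 -> pp1 = 41
P3: v1 -> pp1 = 41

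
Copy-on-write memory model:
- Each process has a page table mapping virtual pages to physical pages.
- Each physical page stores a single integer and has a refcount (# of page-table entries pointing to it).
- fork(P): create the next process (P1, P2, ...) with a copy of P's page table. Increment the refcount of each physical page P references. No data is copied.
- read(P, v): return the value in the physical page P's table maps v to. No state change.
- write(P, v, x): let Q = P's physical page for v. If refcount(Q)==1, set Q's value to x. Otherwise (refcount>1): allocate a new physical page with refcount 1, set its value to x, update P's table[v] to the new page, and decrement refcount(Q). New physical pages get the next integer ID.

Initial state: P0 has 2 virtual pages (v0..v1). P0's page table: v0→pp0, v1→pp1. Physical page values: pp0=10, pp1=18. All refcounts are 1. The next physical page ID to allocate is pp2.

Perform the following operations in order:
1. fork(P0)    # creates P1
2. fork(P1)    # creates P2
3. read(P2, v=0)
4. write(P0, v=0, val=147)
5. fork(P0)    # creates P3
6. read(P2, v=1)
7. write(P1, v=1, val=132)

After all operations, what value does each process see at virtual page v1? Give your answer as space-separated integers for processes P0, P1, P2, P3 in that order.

Answer: 18 132 18 18

Derivation:
Op 1: fork(P0) -> P1. 2 ppages; refcounts: pp0:2 pp1:2
Op 2: fork(P1) -> P2. 2 ppages; refcounts: pp0:3 pp1:3
Op 3: read(P2, v0) -> 10. No state change.
Op 4: write(P0, v0, 147). refcount(pp0)=3>1 -> COPY to pp2. 3 ppages; refcounts: pp0:2 pp1:3 pp2:1
Op 5: fork(P0) -> P3. 3 ppages; refcounts: pp0:2 pp1:4 pp2:2
Op 6: read(P2, v1) -> 18. No state change.
Op 7: write(P1, v1, 132). refcount(pp1)=4>1 -> COPY to pp3. 4 ppages; refcounts: pp0:2 pp1:3 pp2:2 pp3:1
P0: v1 -> pp1 = 18
P1: v1 -> pp3 = 132
P2: v1 -> pp1 = 18
P3: v1 -> pp1 = 18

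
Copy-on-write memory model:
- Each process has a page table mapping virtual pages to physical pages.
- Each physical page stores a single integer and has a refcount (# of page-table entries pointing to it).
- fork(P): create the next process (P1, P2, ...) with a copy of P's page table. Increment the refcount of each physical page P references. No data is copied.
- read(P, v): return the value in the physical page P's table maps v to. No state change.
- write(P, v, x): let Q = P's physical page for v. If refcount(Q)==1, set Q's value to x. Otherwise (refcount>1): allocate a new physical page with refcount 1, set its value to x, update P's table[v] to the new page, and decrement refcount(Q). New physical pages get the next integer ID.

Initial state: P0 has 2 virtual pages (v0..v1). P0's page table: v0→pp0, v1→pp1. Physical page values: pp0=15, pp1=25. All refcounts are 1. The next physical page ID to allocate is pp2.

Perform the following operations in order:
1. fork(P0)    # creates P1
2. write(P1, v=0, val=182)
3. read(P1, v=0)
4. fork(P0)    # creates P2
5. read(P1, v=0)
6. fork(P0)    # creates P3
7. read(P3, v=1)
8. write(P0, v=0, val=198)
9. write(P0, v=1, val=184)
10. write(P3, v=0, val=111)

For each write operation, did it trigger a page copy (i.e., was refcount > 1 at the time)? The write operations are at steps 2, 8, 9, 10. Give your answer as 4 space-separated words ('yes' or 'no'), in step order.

Op 1: fork(P0) -> P1. 2 ppages; refcounts: pp0:2 pp1:2
Op 2: write(P1, v0, 182). refcount(pp0)=2>1 -> COPY to pp2. 3 ppages; refcounts: pp0:1 pp1:2 pp2:1
Op 3: read(P1, v0) -> 182. No state change.
Op 4: fork(P0) -> P2. 3 ppages; refcounts: pp0:2 pp1:3 pp2:1
Op 5: read(P1, v0) -> 182. No state change.
Op 6: fork(P0) -> P3. 3 ppages; refcounts: pp0:3 pp1:4 pp2:1
Op 7: read(P3, v1) -> 25. No state change.
Op 8: write(P0, v0, 198). refcount(pp0)=3>1 -> COPY to pp3. 4 ppages; refcounts: pp0:2 pp1:4 pp2:1 pp3:1
Op 9: write(P0, v1, 184). refcount(pp1)=4>1 -> COPY to pp4. 5 ppages; refcounts: pp0:2 pp1:3 pp2:1 pp3:1 pp4:1
Op 10: write(P3, v0, 111). refcount(pp0)=2>1 -> COPY to pp5. 6 ppages; refcounts: pp0:1 pp1:3 pp2:1 pp3:1 pp4:1 pp5:1

yes yes yes yes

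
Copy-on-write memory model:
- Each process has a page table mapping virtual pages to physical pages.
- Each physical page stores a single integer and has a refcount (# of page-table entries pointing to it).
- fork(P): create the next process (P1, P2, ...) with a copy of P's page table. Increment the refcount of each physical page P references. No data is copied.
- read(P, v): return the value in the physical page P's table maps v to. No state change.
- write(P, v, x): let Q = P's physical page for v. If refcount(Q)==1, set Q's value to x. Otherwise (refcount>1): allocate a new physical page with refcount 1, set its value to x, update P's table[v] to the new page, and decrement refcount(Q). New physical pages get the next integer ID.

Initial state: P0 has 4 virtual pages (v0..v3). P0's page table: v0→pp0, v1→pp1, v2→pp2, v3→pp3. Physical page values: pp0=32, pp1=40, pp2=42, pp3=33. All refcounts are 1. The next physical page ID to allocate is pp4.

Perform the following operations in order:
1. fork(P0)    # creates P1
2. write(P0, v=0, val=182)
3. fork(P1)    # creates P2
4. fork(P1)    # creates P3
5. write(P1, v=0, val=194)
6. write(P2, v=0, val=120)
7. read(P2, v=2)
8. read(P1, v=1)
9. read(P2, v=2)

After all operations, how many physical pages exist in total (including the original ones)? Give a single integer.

Op 1: fork(P0) -> P1. 4 ppages; refcounts: pp0:2 pp1:2 pp2:2 pp3:2
Op 2: write(P0, v0, 182). refcount(pp0)=2>1 -> COPY to pp4. 5 ppages; refcounts: pp0:1 pp1:2 pp2:2 pp3:2 pp4:1
Op 3: fork(P1) -> P2. 5 ppages; refcounts: pp0:2 pp1:3 pp2:3 pp3:3 pp4:1
Op 4: fork(P1) -> P3. 5 ppages; refcounts: pp0:3 pp1:4 pp2:4 pp3:4 pp4:1
Op 5: write(P1, v0, 194). refcount(pp0)=3>1 -> COPY to pp5. 6 ppages; refcounts: pp0:2 pp1:4 pp2:4 pp3:4 pp4:1 pp5:1
Op 6: write(P2, v0, 120). refcount(pp0)=2>1 -> COPY to pp6. 7 ppages; refcounts: pp0:1 pp1:4 pp2:4 pp3:4 pp4:1 pp5:1 pp6:1
Op 7: read(P2, v2) -> 42. No state change.
Op 8: read(P1, v1) -> 40. No state change.
Op 9: read(P2, v2) -> 42. No state change.

Answer: 7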